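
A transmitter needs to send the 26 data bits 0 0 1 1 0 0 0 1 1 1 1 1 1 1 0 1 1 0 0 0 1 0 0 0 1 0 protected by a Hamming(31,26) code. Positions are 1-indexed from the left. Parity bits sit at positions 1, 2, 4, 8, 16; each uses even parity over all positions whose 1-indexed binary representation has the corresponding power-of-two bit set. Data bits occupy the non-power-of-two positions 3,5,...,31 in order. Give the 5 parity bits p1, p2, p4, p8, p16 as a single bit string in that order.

01101

Place data bits at non-power-of-two positions: b3=0, b5=0, b6=1, b7=1, b9=0, b10=0, b11=0, b12=1, b13=1, b14=1, b15=1, b17=1, b18=1, b19=1, b20=0, b21=1, b22=1, b23=0, b24=0, b25=0, b26=1, b27=0, b28=0, b29=0, b30=1, b31=0.
p1 = XOR of data positions {3,5,7,9,11,13,15,17,19,21,23,25,27,29,31} = 0⊕0⊕1⊕0⊕0⊕1⊕1⊕1⊕1⊕1⊕0⊕0⊕0⊕0⊕0 = 0
p2 = XOR of data positions {3,6,7,10,11,14,15,18,19,22,23,26,27,30,31} = 0⊕1⊕1⊕0⊕0⊕1⊕1⊕1⊕1⊕1⊕0⊕1⊕0⊕1⊕0 = 1
p4 = XOR of data positions {5,6,7,12,13,14,15,20,21,22,23,28,29,30,31} = 0⊕1⊕1⊕1⊕1⊕1⊕1⊕0⊕1⊕1⊕0⊕0⊕0⊕1⊕0 = 1
p8 = XOR of data positions {9,10,11,12,13,14,15,24,25,26,27,28,29,30,31} = 0⊕0⊕0⊕1⊕1⊕1⊕1⊕0⊕0⊕1⊕0⊕0⊕0⊕1⊕0 = 0
p16 = XOR of data positions {17,18,19,20,21,22,23,24,25,26,27,28,29,30,31} = 1⊕1⊕1⊕0⊕1⊕1⊕0⊕0⊕0⊕1⊕0⊕0⊕0⊕1⊕0 = 1
Parity bits p1,p2,p4,p8,p16 = 01101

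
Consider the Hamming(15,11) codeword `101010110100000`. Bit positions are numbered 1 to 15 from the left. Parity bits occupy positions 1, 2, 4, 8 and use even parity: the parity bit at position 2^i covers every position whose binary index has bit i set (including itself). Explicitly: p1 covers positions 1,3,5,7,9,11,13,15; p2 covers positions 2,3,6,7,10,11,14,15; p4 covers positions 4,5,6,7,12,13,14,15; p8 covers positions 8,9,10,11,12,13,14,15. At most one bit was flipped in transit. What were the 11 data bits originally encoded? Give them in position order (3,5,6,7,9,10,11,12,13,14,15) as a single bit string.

11010100000

s1: b1⊕b3⊕b5⊕b7⊕b9⊕b11⊕b13⊕b15 = 1⊕1⊕1⊕1⊕0⊕0⊕0⊕0 = 0
s2: b2⊕b3⊕b6⊕b7⊕b10⊕b11⊕b14⊕b15 = 0⊕1⊕0⊕1⊕1⊕0⊕0⊕0 = 1
s4: b4⊕b5⊕b6⊕b7⊕b12⊕b13⊕b14⊕b15 = 0⊕1⊕0⊕1⊕0⊕0⊕0⊕0 = 0
s8: b8⊕b9⊕b10⊕b11⊕b12⊕b13⊕b14⊕b15 = 1⊕0⊕1⊕0⊕0⊕0⊕0⊕0 = 0
Syndrome (s8...s1) = 0010 → position 2.
Flip bit 2: corrected codeword = 111010110100000
Data bits at positions 3,5,6,7,9,10,11,12,13,14,15: 11010100000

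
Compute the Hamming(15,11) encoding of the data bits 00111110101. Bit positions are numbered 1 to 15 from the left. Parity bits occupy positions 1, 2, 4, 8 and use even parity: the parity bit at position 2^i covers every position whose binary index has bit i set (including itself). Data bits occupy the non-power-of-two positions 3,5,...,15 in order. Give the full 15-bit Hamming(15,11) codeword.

Place data bits at non-power-of-two positions: b3=0, b5=0, b6=1, b7=1, b9=1, b10=1, b11=1, b12=0, b13=1, b14=0, b15=1.
p1 = XOR of data positions {3,5,7,9,11,13,15} = 0⊕0⊕1⊕1⊕1⊕1⊕1 = 1
p2 = XOR of data positions {3,6,7,10,11,14,15} = 0⊕1⊕1⊕1⊕1⊕0⊕1 = 1
p4 = XOR of data positions {5,6,7,12,13,14,15} = 0⊕1⊕1⊕0⊕1⊕0⊕1 = 0
p8 = XOR of data positions {9,10,11,12,13,14,15} = 1⊕1⊕1⊕0⊕1⊕0⊕1 = 1
Codeword b1..b15 = 110001111110101

110001111110101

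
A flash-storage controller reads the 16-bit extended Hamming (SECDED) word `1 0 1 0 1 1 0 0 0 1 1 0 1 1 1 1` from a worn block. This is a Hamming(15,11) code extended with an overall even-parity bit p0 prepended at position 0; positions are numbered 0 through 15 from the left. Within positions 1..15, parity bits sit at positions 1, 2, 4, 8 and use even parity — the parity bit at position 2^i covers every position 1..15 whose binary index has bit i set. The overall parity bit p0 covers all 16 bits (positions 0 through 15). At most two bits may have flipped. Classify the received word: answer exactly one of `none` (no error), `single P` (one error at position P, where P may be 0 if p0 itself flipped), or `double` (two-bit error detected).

none

s1: b1⊕b3⊕b5⊕b7⊕b9⊕b11⊕b13⊕b15 = 0⊕0⊕1⊕0⊕1⊕0⊕1⊕1 = 0
s2: b2⊕b3⊕b6⊕b7⊕b10⊕b11⊕b14⊕b15 = 1⊕0⊕0⊕0⊕1⊕0⊕1⊕1 = 0
s4: b4⊕b5⊕b6⊕b7⊕b12⊕b13⊕b14⊕b15 = 1⊕1⊕0⊕0⊕1⊕1⊕1⊕1 = 0
s8: b8⊕b9⊕b10⊕b11⊕b12⊕b13⊕b14⊕b15 = 0⊕1⊕1⊕0⊕1⊕1⊕1⊕1 = 0
Syndrome (s8...s1) = 0000 → position 0 (no error).
Overall parity (XOR of all 16 bits, including p0): 1⊕0⊕1⊕0⊕1⊕1⊕0⊕0⊕0⊕1⊕1⊕0⊕1⊕1⊕1⊕1 = 0
Overall=0, syndrome position=0 → no error.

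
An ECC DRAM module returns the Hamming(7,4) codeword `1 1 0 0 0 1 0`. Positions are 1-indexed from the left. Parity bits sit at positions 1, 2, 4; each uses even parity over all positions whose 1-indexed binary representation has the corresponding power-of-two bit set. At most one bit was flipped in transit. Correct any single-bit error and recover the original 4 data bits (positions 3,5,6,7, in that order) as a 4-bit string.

0110

s1: b1⊕b3⊕b5⊕b7 = 1⊕0⊕0⊕0 = 1
s2: b2⊕b3⊕b6⊕b7 = 1⊕0⊕1⊕0 = 0
s4: b4⊕b5⊕b6⊕b7 = 0⊕0⊕1⊕0 = 1
Syndrome (s4...s1) = 101 → position 5.
Flip bit 5: corrected codeword = 1100110
Data bits at positions 3,5,6,7: 0110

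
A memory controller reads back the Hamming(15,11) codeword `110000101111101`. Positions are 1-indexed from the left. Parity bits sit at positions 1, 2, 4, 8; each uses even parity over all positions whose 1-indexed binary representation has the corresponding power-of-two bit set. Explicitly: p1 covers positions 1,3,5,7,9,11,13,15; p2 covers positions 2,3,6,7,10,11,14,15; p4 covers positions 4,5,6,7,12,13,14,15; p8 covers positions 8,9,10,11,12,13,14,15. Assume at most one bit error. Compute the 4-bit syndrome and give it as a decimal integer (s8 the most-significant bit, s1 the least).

2

s1: b1⊕b3⊕b5⊕b7⊕b9⊕b11⊕b13⊕b15 = 1⊕0⊕0⊕1⊕1⊕1⊕1⊕1 = 0
s2: b2⊕b3⊕b6⊕b7⊕b10⊕b11⊕b14⊕b15 = 1⊕0⊕0⊕1⊕1⊕1⊕0⊕1 = 1
s4: b4⊕b5⊕b6⊕b7⊕b12⊕b13⊕b14⊕b15 = 0⊕0⊕0⊕1⊕1⊕1⊕0⊕1 = 0
s8: b8⊕b9⊕b10⊕b11⊕b12⊕b13⊕b14⊕b15 = 0⊕1⊕1⊕1⊕1⊕1⊕0⊕1 = 0
Syndrome (s8...s1) = 0010 → position 2.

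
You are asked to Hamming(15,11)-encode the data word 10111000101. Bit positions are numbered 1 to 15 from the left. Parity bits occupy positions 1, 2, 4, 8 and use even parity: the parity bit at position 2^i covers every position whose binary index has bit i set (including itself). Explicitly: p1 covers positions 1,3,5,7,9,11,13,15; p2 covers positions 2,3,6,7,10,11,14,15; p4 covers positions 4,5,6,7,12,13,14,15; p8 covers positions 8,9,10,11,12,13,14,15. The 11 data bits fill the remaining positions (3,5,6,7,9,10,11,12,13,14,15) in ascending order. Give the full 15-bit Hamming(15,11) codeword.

Place data bits at non-power-of-two positions: b3=1, b5=0, b6=1, b7=1, b9=1, b10=0, b11=0, b12=0, b13=1, b14=0, b15=1.
p1 = XOR of data positions {3,5,7,9,11,13,15} = 1⊕0⊕1⊕1⊕0⊕1⊕1 = 1
p2 = XOR of data positions {3,6,7,10,11,14,15} = 1⊕1⊕1⊕0⊕0⊕0⊕1 = 0
p4 = XOR of data positions {5,6,7,12,13,14,15} = 0⊕1⊕1⊕0⊕1⊕0⊕1 = 0
p8 = XOR of data positions {9,10,11,12,13,14,15} = 1⊕0⊕0⊕0⊕1⊕0⊕1 = 1
Codeword b1..b15 = 101001111000101

101001111000101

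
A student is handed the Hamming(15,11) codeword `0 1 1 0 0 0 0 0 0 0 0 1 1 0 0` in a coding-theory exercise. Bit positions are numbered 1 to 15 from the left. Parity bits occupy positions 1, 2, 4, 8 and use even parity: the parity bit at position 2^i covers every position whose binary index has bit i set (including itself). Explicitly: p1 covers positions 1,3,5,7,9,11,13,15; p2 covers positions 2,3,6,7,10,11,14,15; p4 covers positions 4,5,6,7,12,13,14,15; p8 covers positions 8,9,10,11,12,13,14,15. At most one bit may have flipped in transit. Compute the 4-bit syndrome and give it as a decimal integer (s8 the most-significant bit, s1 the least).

s1: b1⊕b3⊕b5⊕b7⊕b9⊕b11⊕b13⊕b15 = 0⊕1⊕0⊕0⊕0⊕0⊕1⊕0 = 0
s2: b2⊕b3⊕b6⊕b7⊕b10⊕b11⊕b14⊕b15 = 1⊕1⊕0⊕0⊕0⊕0⊕0⊕0 = 0
s4: b4⊕b5⊕b6⊕b7⊕b12⊕b13⊕b14⊕b15 = 0⊕0⊕0⊕0⊕1⊕1⊕0⊕0 = 0
s8: b8⊕b9⊕b10⊕b11⊕b12⊕b13⊕b14⊕b15 = 0⊕0⊕0⊕0⊕1⊕1⊕0⊕0 = 0
Syndrome (s8...s1) = 0000 → position 0 (no error).

0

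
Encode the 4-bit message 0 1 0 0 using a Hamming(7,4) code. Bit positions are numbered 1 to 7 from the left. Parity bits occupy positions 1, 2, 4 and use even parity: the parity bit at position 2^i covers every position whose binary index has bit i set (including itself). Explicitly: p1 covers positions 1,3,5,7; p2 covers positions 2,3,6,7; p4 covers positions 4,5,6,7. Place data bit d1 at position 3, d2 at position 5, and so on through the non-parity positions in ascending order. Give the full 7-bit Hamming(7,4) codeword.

1001100

Place data bits at non-power-of-two positions: b3=0, b5=1, b6=0, b7=0.
p1 = XOR of data positions {3,5,7} = 0⊕1⊕0 = 1
p2 = XOR of data positions {3,6,7} = 0⊕0⊕0 = 0
p4 = XOR of data positions {5,6,7} = 1⊕0⊕0 = 1
Codeword b1..b7 = 1001100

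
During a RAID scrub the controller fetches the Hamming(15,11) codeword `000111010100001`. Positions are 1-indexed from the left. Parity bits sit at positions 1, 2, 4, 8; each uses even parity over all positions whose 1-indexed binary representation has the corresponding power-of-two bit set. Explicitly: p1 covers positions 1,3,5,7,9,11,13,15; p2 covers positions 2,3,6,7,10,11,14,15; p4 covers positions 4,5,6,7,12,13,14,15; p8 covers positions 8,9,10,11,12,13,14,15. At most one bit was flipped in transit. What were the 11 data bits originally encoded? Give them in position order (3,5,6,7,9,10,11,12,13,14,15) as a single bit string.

01100000001

s1: b1⊕b3⊕b5⊕b7⊕b9⊕b11⊕b13⊕b15 = 0⊕0⊕1⊕0⊕0⊕0⊕0⊕1 = 0
s2: b2⊕b3⊕b6⊕b7⊕b10⊕b11⊕b14⊕b15 = 0⊕0⊕1⊕0⊕1⊕0⊕0⊕1 = 1
s4: b4⊕b5⊕b6⊕b7⊕b12⊕b13⊕b14⊕b15 = 1⊕1⊕1⊕0⊕0⊕0⊕0⊕1 = 0
s8: b8⊕b9⊕b10⊕b11⊕b12⊕b13⊕b14⊕b15 = 1⊕0⊕1⊕0⊕0⊕0⊕0⊕1 = 1
Syndrome (s8...s1) = 1010 → position 10.
Flip bit 10: corrected codeword = 000111010000001
Data bits at positions 3,5,6,7,9,10,11,12,13,14,15: 01100000001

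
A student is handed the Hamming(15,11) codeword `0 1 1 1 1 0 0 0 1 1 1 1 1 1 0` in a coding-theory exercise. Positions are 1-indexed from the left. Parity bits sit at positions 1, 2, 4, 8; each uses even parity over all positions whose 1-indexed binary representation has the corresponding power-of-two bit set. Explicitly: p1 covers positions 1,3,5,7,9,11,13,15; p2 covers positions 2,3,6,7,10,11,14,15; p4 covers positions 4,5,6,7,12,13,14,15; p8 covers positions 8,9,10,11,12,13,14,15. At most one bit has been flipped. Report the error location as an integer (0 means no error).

s1: b1⊕b3⊕b5⊕b7⊕b9⊕b11⊕b13⊕b15 = 0⊕1⊕1⊕0⊕1⊕1⊕1⊕0 = 1
s2: b2⊕b3⊕b6⊕b7⊕b10⊕b11⊕b14⊕b15 = 1⊕1⊕0⊕0⊕1⊕1⊕1⊕0 = 1
s4: b4⊕b5⊕b6⊕b7⊕b12⊕b13⊕b14⊕b15 = 1⊕1⊕0⊕0⊕1⊕1⊕1⊕0 = 1
s8: b8⊕b9⊕b10⊕b11⊕b12⊕b13⊕b14⊕b15 = 0⊕1⊕1⊕1⊕1⊕1⊕1⊕0 = 0
Syndrome (s8...s1) = 0111 → position 7.

7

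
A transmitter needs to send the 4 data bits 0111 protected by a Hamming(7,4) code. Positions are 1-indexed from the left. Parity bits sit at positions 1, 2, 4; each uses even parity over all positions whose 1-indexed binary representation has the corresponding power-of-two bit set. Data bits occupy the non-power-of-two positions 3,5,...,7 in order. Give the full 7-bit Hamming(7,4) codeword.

Place data bits at non-power-of-two positions: b3=0, b5=1, b6=1, b7=1.
p1 = XOR of data positions {3,5,7} = 0⊕1⊕1 = 0
p2 = XOR of data positions {3,6,7} = 0⊕1⊕1 = 0
p4 = XOR of data positions {5,6,7} = 1⊕1⊕1 = 1
Codeword b1..b7 = 0001111

0001111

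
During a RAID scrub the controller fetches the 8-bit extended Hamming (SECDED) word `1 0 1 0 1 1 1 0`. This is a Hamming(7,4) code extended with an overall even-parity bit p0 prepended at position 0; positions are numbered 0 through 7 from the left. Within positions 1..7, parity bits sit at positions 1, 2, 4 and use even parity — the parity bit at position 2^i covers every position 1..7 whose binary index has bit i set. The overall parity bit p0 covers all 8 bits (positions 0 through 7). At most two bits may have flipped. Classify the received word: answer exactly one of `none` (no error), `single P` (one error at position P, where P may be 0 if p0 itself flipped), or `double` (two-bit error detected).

single 5

s1: b1⊕b3⊕b5⊕b7 = 0⊕0⊕1⊕0 = 1
s2: b2⊕b3⊕b6⊕b7 = 1⊕0⊕1⊕0 = 0
s4: b4⊕b5⊕b6⊕b7 = 1⊕1⊕1⊕0 = 1
Syndrome (s4...s1) = 101 → position 5.
Overall parity (XOR of all 8 bits, including p0): 1⊕0⊕1⊕0⊕1⊕1⊕1⊕0 = 1
Overall=1, syndrome position=5 → single-bit error at position 5.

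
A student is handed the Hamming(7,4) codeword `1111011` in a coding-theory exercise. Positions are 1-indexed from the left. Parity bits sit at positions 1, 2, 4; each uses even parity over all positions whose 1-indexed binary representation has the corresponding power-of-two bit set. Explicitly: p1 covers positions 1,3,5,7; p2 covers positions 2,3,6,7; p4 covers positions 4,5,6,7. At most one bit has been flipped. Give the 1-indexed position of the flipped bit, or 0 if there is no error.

s1: b1⊕b3⊕b5⊕b7 = 1⊕1⊕0⊕1 = 1
s2: b2⊕b3⊕b6⊕b7 = 1⊕1⊕1⊕1 = 0
s4: b4⊕b5⊕b6⊕b7 = 1⊕0⊕1⊕1 = 1
Syndrome (s4...s1) = 101 → position 5.

5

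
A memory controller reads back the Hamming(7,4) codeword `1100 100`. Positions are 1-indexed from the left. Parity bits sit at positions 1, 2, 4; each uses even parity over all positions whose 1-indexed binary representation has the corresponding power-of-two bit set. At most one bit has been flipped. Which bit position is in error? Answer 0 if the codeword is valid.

s1: b1⊕b3⊕b5⊕b7 = 1⊕0⊕1⊕0 = 0
s2: b2⊕b3⊕b6⊕b7 = 1⊕0⊕0⊕0 = 1
s4: b4⊕b5⊕b6⊕b7 = 0⊕1⊕0⊕0 = 1
Syndrome (s4...s1) = 110 → position 6.

6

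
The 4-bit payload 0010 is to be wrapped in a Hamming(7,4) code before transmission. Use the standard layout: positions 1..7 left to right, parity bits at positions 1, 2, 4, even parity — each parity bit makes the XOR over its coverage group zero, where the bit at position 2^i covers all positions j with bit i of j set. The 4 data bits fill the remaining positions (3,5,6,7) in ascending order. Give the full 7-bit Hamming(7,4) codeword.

0101010

Place data bits at non-power-of-two positions: b3=0, b5=0, b6=1, b7=0.
p1 = XOR of data positions {3,5,7} = 0⊕0⊕0 = 0
p2 = XOR of data positions {3,6,7} = 0⊕1⊕0 = 1
p4 = XOR of data positions {5,6,7} = 0⊕1⊕0 = 1
Codeword b1..b7 = 0101010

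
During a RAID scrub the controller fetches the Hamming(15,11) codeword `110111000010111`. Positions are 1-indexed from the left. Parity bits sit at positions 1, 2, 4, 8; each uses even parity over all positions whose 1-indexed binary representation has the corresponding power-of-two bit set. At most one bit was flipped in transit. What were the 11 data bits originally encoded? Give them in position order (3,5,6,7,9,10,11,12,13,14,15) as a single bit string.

11100010111

s1: b1⊕b3⊕b5⊕b7⊕b9⊕b11⊕b13⊕b15 = 1⊕0⊕1⊕0⊕0⊕1⊕1⊕1 = 1
s2: b2⊕b3⊕b6⊕b7⊕b10⊕b11⊕b14⊕b15 = 1⊕0⊕1⊕0⊕0⊕1⊕1⊕1 = 1
s4: b4⊕b5⊕b6⊕b7⊕b12⊕b13⊕b14⊕b15 = 1⊕1⊕1⊕0⊕0⊕1⊕1⊕1 = 0
s8: b8⊕b9⊕b10⊕b11⊕b12⊕b13⊕b14⊕b15 = 0⊕0⊕0⊕1⊕0⊕1⊕1⊕1 = 0
Syndrome (s8...s1) = 0011 → position 3.
Flip bit 3: corrected codeword = 111111000010111
Data bits at positions 3,5,6,7,9,10,11,12,13,14,15: 11100010111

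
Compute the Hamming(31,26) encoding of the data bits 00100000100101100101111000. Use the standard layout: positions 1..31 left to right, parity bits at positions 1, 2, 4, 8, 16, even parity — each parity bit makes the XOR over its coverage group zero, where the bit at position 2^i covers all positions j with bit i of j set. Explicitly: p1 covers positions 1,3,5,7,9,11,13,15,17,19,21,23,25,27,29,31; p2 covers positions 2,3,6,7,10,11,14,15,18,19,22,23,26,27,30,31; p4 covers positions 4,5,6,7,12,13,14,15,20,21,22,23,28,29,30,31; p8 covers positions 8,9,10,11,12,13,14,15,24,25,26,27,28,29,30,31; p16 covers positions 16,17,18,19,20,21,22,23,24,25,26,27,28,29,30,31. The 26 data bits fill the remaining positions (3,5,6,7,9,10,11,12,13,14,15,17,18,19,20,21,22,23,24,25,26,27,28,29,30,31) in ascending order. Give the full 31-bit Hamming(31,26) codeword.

Place data bits at non-power-of-two positions: b3=0, b5=0, b6=1, b7=0, b9=0, b10=0, b11=0, b12=0, b13=1, b14=0, b15=0, b17=1, b18=0, b19=1, b20=1, b21=0, b22=0, b23=1, b24=0, b25=1, b26=1, b27=1, b28=1, b29=0, b30=0, b31=0.
p1 = XOR of data positions {3,5,7,9,11,13,15,17,19,21,23,25,27,29,31} = 0⊕0⊕0⊕0⊕0⊕1⊕0⊕1⊕1⊕0⊕1⊕1⊕1⊕0⊕0 = 0
p2 = XOR of data positions {3,6,7,10,11,14,15,18,19,22,23,26,27,30,31} = 0⊕1⊕0⊕0⊕0⊕0⊕0⊕0⊕1⊕0⊕1⊕1⊕1⊕0⊕0 = 1
p4 = XOR of data positions {5,6,7,12,13,14,15,20,21,22,23,28,29,30,31} = 0⊕1⊕0⊕0⊕1⊕0⊕0⊕1⊕0⊕0⊕1⊕1⊕0⊕0⊕0 = 1
p8 = XOR of data positions {9,10,11,12,13,14,15,24,25,26,27,28,29,30,31} = 0⊕0⊕0⊕0⊕1⊕0⊕0⊕0⊕1⊕1⊕1⊕1⊕0⊕0⊕0 = 1
p16 = XOR of data positions {17,18,19,20,21,22,23,24,25,26,27,28,29,30,31} = 1⊕0⊕1⊕1⊕0⊕0⊕1⊕0⊕1⊕1⊕1⊕1⊕0⊕0⊕0 = 0
Codeword b1..b31 = 0101010100001000101100101111000

0101010100001000101100101111000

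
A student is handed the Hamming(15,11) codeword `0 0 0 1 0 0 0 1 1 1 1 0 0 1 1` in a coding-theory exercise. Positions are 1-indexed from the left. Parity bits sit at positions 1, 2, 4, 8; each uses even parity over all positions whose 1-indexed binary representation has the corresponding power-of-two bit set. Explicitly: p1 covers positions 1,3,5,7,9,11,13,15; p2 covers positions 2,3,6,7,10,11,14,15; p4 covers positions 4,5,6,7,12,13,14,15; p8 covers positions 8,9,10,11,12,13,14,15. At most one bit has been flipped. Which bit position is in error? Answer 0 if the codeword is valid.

5

s1: b1⊕b3⊕b5⊕b7⊕b9⊕b11⊕b13⊕b15 = 0⊕0⊕0⊕0⊕1⊕1⊕0⊕1 = 1
s2: b2⊕b3⊕b6⊕b7⊕b10⊕b11⊕b14⊕b15 = 0⊕0⊕0⊕0⊕1⊕1⊕1⊕1 = 0
s4: b4⊕b5⊕b6⊕b7⊕b12⊕b13⊕b14⊕b15 = 1⊕0⊕0⊕0⊕0⊕0⊕1⊕1 = 1
s8: b8⊕b9⊕b10⊕b11⊕b12⊕b13⊕b14⊕b15 = 1⊕1⊕1⊕1⊕0⊕0⊕1⊕1 = 0
Syndrome (s8...s1) = 0101 → position 5.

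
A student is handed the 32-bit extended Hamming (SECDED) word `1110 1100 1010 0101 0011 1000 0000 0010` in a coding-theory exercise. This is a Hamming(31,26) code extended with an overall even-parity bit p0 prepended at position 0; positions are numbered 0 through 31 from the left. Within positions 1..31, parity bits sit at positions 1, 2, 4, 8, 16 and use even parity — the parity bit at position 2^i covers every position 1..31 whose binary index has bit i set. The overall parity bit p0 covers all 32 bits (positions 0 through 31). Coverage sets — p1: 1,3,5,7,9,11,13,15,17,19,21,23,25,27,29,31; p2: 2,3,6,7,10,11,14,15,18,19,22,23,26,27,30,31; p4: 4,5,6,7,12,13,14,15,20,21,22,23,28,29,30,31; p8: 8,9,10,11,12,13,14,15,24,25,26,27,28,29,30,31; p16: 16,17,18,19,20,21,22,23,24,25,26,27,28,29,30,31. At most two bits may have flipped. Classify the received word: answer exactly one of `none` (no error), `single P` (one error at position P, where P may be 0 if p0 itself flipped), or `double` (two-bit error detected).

s1: b1⊕b3⊕b5⊕b7⊕b9⊕b11⊕b13⊕b15⊕b17⊕b19⊕b21⊕b23⊕b25⊕b27⊕b29⊕b31 = 1⊕0⊕1⊕0⊕0⊕0⊕1⊕1⊕0⊕1⊕0⊕0⊕0⊕0⊕0⊕0 = 1
s2: b2⊕b3⊕b6⊕b7⊕b10⊕b11⊕b14⊕b15⊕b18⊕b19⊕b22⊕b23⊕b26⊕b27⊕b30⊕b31 = 1⊕0⊕0⊕0⊕1⊕0⊕0⊕1⊕1⊕1⊕0⊕0⊕0⊕0⊕1⊕0 = 0
s4: b4⊕b5⊕b6⊕b7⊕b12⊕b13⊕b14⊕b15⊕b20⊕b21⊕b22⊕b23⊕b28⊕b29⊕b30⊕b31 = 1⊕1⊕0⊕0⊕0⊕1⊕0⊕1⊕1⊕0⊕0⊕0⊕0⊕0⊕1⊕0 = 0
s8: b8⊕b9⊕b10⊕b11⊕b12⊕b13⊕b14⊕b15⊕b24⊕b25⊕b26⊕b27⊕b28⊕b29⊕b30⊕b31 = 1⊕0⊕1⊕0⊕0⊕1⊕0⊕1⊕0⊕0⊕0⊕0⊕0⊕0⊕1⊕0 = 1
s16: b16⊕b17⊕b18⊕b19⊕b20⊕b21⊕b22⊕b23⊕b24⊕b25⊕b26⊕b27⊕b28⊕b29⊕b30⊕b31 = 0⊕0⊕1⊕1⊕1⊕0⊕0⊕0⊕0⊕0⊕0⊕0⊕0⊕0⊕1⊕0 = 0
Syndrome (s16...s1) = 01001 → position 9.
Overall parity (XOR of all 32 bits, including p0): 1⊕1⊕1⊕0⊕1⊕1⊕0⊕0⊕1⊕0⊕1⊕0⊕0⊕1⊕0⊕1⊕0⊕0⊕1⊕1⊕1⊕0⊕0⊕0⊕0⊕0⊕0⊕0⊕0⊕0⊕1⊕0 = 1
Overall=1, syndrome position=9 → single-bit error at position 9.

single 9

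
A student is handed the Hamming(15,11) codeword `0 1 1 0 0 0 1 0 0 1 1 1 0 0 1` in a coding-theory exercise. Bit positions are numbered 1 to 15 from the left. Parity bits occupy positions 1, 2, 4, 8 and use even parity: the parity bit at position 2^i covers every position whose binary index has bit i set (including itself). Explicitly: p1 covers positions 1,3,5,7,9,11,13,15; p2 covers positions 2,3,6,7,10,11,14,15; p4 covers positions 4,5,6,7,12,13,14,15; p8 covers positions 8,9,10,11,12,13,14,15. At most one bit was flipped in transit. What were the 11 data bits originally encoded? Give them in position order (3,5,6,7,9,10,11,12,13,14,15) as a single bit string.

s1: b1⊕b3⊕b5⊕b7⊕b9⊕b11⊕b13⊕b15 = 0⊕1⊕0⊕1⊕0⊕1⊕0⊕1 = 0
s2: b2⊕b3⊕b6⊕b7⊕b10⊕b11⊕b14⊕b15 = 1⊕1⊕0⊕1⊕1⊕1⊕0⊕1 = 0
s4: b4⊕b5⊕b6⊕b7⊕b12⊕b13⊕b14⊕b15 = 0⊕0⊕0⊕1⊕1⊕0⊕0⊕1 = 1
s8: b8⊕b9⊕b10⊕b11⊕b12⊕b13⊕b14⊕b15 = 0⊕0⊕1⊕1⊕1⊕0⊕0⊕1 = 0
Syndrome (s8...s1) = 0100 → position 4.
Flip bit 4: corrected codeword = 011100100111001
Data bits at positions 3,5,6,7,9,10,11,12,13,14,15: 10010111001

10010111001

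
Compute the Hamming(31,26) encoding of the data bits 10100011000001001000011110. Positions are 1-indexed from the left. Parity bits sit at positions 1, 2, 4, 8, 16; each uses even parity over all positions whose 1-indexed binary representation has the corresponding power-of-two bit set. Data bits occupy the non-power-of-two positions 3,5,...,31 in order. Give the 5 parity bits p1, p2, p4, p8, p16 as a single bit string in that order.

11000

Place data bits at non-power-of-two positions: b3=1, b5=0, b6=1, b7=0, b9=0, b10=0, b11=1, b12=1, b13=0, b14=0, b15=0, b17=0, b18=0, b19=1, b20=0, b21=0, b22=1, b23=0, b24=0, b25=0, b26=0, b27=1, b28=1, b29=1, b30=1, b31=0.
p1 = XOR of data positions {3,5,7,9,11,13,15,17,19,21,23,25,27,29,31} = 1⊕0⊕0⊕0⊕1⊕0⊕0⊕0⊕1⊕0⊕0⊕0⊕1⊕1⊕0 = 1
p2 = XOR of data positions {3,6,7,10,11,14,15,18,19,22,23,26,27,30,31} = 1⊕1⊕0⊕0⊕1⊕0⊕0⊕0⊕1⊕1⊕0⊕0⊕1⊕1⊕0 = 1
p4 = XOR of data positions {5,6,7,12,13,14,15,20,21,22,23,28,29,30,31} = 0⊕1⊕0⊕1⊕0⊕0⊕0⊕0⊕0⊕1⊕0⊕1⊕1⊕1⊕0 = 0
p8 = XOR of data positions {9,10,11,12,13,14,15,24,25,26,27,28,29,30,31} = 0⊕0⊕1⊕1⊕0⊕0⊕0⊕0⊕0⊕0⊕1⊕1⊕1⊕1⊕0 = 0
p16 = XOR of data positions {17,18,19,20,21,22,23,24,25,26,27,28,29,30,31} = 0⊕0⊕1⊕0⊕0⊕1⊕0⊕0⊕0⊕0⊕1⊕1⊕1⊕1⊕0 = 0
Parity bits p1,p2,p4,p8,p16 = 11000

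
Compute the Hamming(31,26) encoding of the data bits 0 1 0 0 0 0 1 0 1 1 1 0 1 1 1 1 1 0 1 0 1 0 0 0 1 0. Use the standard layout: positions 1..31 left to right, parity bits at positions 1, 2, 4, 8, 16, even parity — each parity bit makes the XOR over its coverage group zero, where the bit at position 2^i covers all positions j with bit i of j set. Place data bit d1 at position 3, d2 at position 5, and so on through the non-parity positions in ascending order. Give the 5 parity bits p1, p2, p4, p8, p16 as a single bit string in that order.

Place data bits at non-power-of-two positions: b3=0, b5=1, b6=0, b7=0, b9=0, b10=0, b11=1, b12=0, b13=1, b14=1, b15=1, b17=0, b18=1, b19=1, b20=1, b21=1, b22=1, b23=0, b24=1, b25=0, b26=1, b27=0, b28=0, b29=0, b30=1, b31=0.
p1 = XOR of data positions {3,5,7,9,11,13,15,17,19,21,23,25,27,29,31} = 0⊕1⊕0⊕0⊕1⊕1⊕1⊕0⊕1⊕1⊕0⊕0⊕0⊕0⊕0 = 0
p2 = XOR of data positions {3,6,7,10,11,14,15,18,19,22,23,26,27,30,31} = 0⊕0⊕0⊕0⊕1⊕1⊕1⊕1⊕1⊕1⊕0⊕1⊕0⊕1⊕0 = 0
p4 = XOR of data positions {5,6,7,12,13,14,15,20,21,22,23,28,29,30,31} = 1⊕0⊕0⊕0⊕1⊕1⊕1⊕1⊕1⊕1⊕0⊕0⊕0⊕1⊕0 = 0
p8 = XOR of data positions {9,10,11,12,13,14,15,24,25,26,27,28,29,30,31} = 0⊕0⊕1⊕0⊕1⊕1⊕1⊕1⊕0⊕1⊕0⊕0⊕0⊕1⊕0 = 1
p16 = XOR of data positions {17,18,19,20,21,22,23,24,25,26,27,28,29,30,31} = 0⊕1⊕1⊕1⊕1⊕1⊕0⊕1⊕0⊕1⊕0⊕0⊕0⊕1⊕0 = 0
Parity bits p1,p2,p4,p8,p16 = 00010

00010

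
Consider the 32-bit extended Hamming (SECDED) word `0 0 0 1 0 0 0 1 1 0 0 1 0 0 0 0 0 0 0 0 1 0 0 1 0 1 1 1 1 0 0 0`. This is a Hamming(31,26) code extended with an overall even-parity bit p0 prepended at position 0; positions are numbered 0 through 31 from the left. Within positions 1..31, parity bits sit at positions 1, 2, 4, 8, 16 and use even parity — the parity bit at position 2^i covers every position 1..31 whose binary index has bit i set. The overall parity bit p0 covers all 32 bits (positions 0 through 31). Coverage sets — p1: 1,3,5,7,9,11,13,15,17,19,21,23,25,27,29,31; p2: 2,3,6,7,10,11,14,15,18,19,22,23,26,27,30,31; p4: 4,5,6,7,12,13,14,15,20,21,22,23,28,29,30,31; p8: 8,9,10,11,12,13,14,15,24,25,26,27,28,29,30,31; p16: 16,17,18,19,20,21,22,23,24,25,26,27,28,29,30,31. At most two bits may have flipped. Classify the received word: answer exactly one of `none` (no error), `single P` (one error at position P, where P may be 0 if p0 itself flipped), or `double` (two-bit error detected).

s1: b1⊕b3⊕b5⊕b7⊕b9⊕b11⊕b13⊕b15⊕b17⊕b19⊕b21⊕b23⊕b25⊕b27⊕b29⊕b31 = 0⊕1⊕0⊕1⊕0⊕1⊕0⊕0⊕0⊕0⊕0⊕1⊕1⊕1⊕0⊕0 = 0
s2: b2⊕b3⊕b6⊕b7⊕b10⊕b11⊕b14⊕b15⊕b18⊕b19⊕b22⊕b23⊕b26⊕b27⊕b30⊕b31 = 0⊕1⊕0⊕1⊕0⊕1⊕0⊕0⊕0⊕0⊕0⊕1⊕1⊕1⊕0⊕0 = 0
s4: b4⊕b5⊕b6⊕b7⊕b12⊕b13⊕b14⊕b15⊕b20⊕b21⊕b22⊕b23⊕b28⊕b29⊕b30⊕b31 = 0⊕0⊕0⊕1⊕0⊕0⊕0⊕0⊕1⊕0⊕0⊕1⊕1⊕0⊕0⊕0 = 0
s8: b8⊕b9⊕b10⊕b11⊕b12⊕b13⊕b14⊕b15⊕b24⊕b25⊕b26⊕b27⊕b28⊕b29⊕b30⊕b31 = 1⊕0⊕0⊕1⊕0⊕0⊕0⊕0⊕0⊕1⊕1⊕1⊕1⊕0⊕0⊕0 = 0
s16: b16⊕b17⊕b18⊕b19⊕b20⊕b21⊕b22⊕b23⊕b24⊕b25⊕b26⊕b27⊕b28⊕b29⊕b30⊕b31 = 0⊕0⊕0⊕0⊕1⊕0⊕0⊕1⊕0⊕1⊕1⊕1⊕1⊕0⊕0⊕0 = 0
Syndrome (s16...s1) = 00000 → position 0 (no error).
Overall parity (XOR of all 32 bits, including p0): 0⊕0⊕0⊕1⊕0⊕0⊕0⊕1⊕1⊕0⊕0⊕1⊕0⊕0⊕0⊕0⊕0⊕0⊕0⊕0⊕1⊕0⊕0⊕1⊕0⊕1⊕1⊕1⊕1⊕0⊕0⊕0 = 0
Overall=0, syndrome position=0 → no error.

none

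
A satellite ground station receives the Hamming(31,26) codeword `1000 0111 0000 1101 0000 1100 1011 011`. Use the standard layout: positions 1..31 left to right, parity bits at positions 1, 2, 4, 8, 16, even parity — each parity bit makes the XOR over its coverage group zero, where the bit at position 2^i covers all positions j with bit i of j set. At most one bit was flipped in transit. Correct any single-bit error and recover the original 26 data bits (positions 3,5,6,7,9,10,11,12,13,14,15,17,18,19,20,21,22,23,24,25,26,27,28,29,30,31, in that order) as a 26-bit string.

00100000110000011001011011

s1: b1⊕b3⊕b5⊕b7⊕b9⊕b11⊕b13⊕b15⊕b17⊕b19⊕b21⊕b23⊕b25⊕b27⊕b29⊕b31 = 1⊕0⊕0⊕1⊕0⊕0⊕1⊕0⊕0⊕0⊕1⊕0⊕1⊕1⊕0⊕1 = 1
s2: b2⊕b3⊕b6⊕b7⊕b10⊕b11⊕b14⊕b15⊕b18⊕b19⊕b22⊕b23⊕b26⊕b27⊕b30⊕b31 = 0⊕0⊕1⊕1⊕0⊕0⊕1⊕0⊕0⊕0⊕1⊕0⊕0⊕1⊕1⊕1 = 1
s4: b4⊕b5⊕b6⊕b7⊕b12⊕b13⊕b14⊕b15⊕b20⊕b21⊕b22⊕b23⊕b28⊕b29⊕b30⊕b31 = 0⊕0⊕1⊕1⊕0⊕1⊕1⊕0⊕0⊕1⊕1⊕0⊕1⊕0⊕1⊕1 = 1
s8: b8⊕b9⊕b10⊕b11⊕b12⊕b13⊕b14⊕b15⊕b24⊕b25⊕b26⊕b27⊕b28⊕b29⊕b30⊕b31 = 1⊕0⊕0⊕0⊕0⊕1⊕1⊕0⊕0⊕1⊕0⊕1⊕1⊕0⊕1⊕1 = 0
s16: b16⊕b17⊕b18⊕b19⊕b20⊕b21⊕b22⊕b23⊕b24⊕b25⊕b26⊕b27⊕b28⊕b29⊕b30⊕b31 = 1⊕0⊕0⊕0⊕0⊕1⊕1⊕0⊕0⊕1⊕0⊕1⊕1⊕0⊕1⊕1 = 0
Syndrome (s16...s1) = 00111 → position 7.
Flip bit 7: corrected codeword = 1000010100001101000011001011011
Data bits at positions 3,5,6,7,9,10,11,12,13,14,15,17,18,19,20,21,22,23,24,25,26,27,28,29,30,31: 00100000110000011001011011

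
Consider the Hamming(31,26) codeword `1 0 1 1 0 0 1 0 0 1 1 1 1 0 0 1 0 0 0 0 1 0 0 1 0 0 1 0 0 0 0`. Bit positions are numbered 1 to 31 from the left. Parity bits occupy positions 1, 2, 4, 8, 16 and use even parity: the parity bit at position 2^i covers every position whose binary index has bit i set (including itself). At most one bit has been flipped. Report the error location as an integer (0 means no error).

7

s1: b1⊕b3⊕b5⊕b7⊕b9⊕b11⊕b13⊕b15⊕b17⊕b19⊕b21⊕b23⊕b25⊕b27⊕b29⊕b31 = 1⊕1⊕0⊕1⊕0⊕1⊕1⊕0⊕0⊕0⊕1⊕0⊕0⊕1⊕0⊕0 = 1
s2: b2⊕b3⊕b6⊕b7⊕b10⊕b11⊕b14⊕b15⊕b18⊕b19⊕b22⊕b23⊕b26⊕b27⊕b30⊕b31 = 0⊕1⊕0⊕1⊕1⊕1⊕0⊕0⊕0⊕0⊕0⊕0⊕0⊕1⊕0⊕0 = 1
s4: b4⊕b5⊕b6⊕b7⊕b12⊕b13⊕b14⊕b15⊕b20⊕b21⊕b22⊕b23⊕b28⊕b29⊕b30⊕b31 = 1⊕0⊕0⊕1⊕1⊕1⊕0⊕0⊕0⊕1⊕0⊕0⊕0⊕0⊕0⊕0 = 1
s8: b8⊕b9⊕b10⊕b11⊕b12⊕b13⊕b14⊕b15⊕b24⊕b25⊕b26⊕b27⊕b28⊕b29⊕b30⊕b31 = 0⊕0⊕1⊕1⊕1⊕1⊕0⊕0⊕1⊕0⊕0⊕1⊕0⊕0⊕0⊕0 = 0
s16: b16⊕b17⊕b18⊕b19⊕b20⊕b21⊕b22⊕b23⊕b24⊕b25⊕b26⊕b27⊕b28⊕b29⊕b30⊕b31 = 1⊕0⊕0⊕0⊕0⊕1⊕0⊕0⊕1⊕0⊕0⊕1⊕0⊕0⊕0⊕0 = 0
Syndrome (s16...s1) = 00111 → position 7.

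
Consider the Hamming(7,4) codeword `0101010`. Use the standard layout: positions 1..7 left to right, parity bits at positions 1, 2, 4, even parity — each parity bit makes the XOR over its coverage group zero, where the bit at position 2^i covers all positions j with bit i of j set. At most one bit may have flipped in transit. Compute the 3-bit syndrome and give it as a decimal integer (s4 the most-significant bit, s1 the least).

0

s1: b1⊕b3⊕b5⊕b7 = 0⊕0⊕0⊕0 = 0
s2: b2⊕b3⊕b6⊕b7 = 1⊕0⊕1⊕0 = 0
s4: b4⊕b5⊕b6⊕b7 = 1⊕0⊕1⊕0 = 0
Syndrome (s4...s1) = 000 → position 0 (no error).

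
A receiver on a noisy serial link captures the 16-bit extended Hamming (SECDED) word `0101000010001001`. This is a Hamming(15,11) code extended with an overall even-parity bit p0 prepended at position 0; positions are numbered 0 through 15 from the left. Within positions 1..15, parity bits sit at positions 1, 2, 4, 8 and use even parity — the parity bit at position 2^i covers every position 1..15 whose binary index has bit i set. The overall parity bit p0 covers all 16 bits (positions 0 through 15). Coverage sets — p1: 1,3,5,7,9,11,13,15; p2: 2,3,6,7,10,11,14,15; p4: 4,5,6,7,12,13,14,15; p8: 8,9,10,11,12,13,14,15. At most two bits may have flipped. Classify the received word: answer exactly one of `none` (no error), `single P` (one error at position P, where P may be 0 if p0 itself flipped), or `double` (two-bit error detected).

single 9

s1: b1⊕b3⊕b5⊕b7⊕b9⊕b11⊕b13⊕b15 = 1⊕1⊕0⊕0⊕0⊕0⊕0⊕1 = 1
s2: b2⊕b3⊕b6⊕b7⊕b10⊕b11⊕b14⊕b15 = 0⊕1⊕0⊕0⊕0⊕0⊕0⊕1 = 0
s4: b4⊕b5⊕b6⊕b7⊕b12⊕b13⊕b14⊕b15 = 0⊕0⊕0⊕0⊕1⊕0⊕0⊕1 = 0
s8: b8⊕b9⊕b10⊕b11⊕b12⊕b13⊕b14⊕b15 = 1⊕0⊕0⊕0⊕1⊕0⊕0⊕1 = 1
Syndrome (s8...s1) = 1001 → position 9.
Overall parity (XOR of all 16 bits, including p0): 0⊕1⊕0⊕1⊕0⊕0⊕0⊕0⊕1⊕0⊕0⊕0⊕1⊕0⊕0⊕1 = 1
Overall=1, syndrome position=9 → single-bit error at position 9.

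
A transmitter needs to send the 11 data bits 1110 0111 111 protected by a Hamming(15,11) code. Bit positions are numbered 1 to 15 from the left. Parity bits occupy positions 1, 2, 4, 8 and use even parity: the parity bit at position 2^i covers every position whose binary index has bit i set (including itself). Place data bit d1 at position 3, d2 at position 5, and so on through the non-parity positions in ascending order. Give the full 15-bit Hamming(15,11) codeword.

Place data bits at non-power-of-two positions: b3=1, b5=1, b6=1, b7=0, b9=0, b10=1, b11=1, b12=1, b13=1, b14=1, b15=1.
p1 = XOR of data positions {3,5,7,9,11,13,15} = 1⊕1⊕0⊕0⊕1⊕1⊕1 = 1
p2 = XOR of data positions {3,6,7,10,11,14,15} = 1⊕1⊕0⊕1⊕1⊕1⊕1 = 0
p4 = XOR of data positions {5,6,7,12,13,14,15} = 1⊕1⊕0⊕1⊕1⊕1⊕1 = 0
p8 = XOR of data positions {9,10,11,12,13,14,15} = 0⊕1⊕1⊕1⊕1⊕1⊕1 = 0
Codeword b1..b15 = 101011000111111

101011000111111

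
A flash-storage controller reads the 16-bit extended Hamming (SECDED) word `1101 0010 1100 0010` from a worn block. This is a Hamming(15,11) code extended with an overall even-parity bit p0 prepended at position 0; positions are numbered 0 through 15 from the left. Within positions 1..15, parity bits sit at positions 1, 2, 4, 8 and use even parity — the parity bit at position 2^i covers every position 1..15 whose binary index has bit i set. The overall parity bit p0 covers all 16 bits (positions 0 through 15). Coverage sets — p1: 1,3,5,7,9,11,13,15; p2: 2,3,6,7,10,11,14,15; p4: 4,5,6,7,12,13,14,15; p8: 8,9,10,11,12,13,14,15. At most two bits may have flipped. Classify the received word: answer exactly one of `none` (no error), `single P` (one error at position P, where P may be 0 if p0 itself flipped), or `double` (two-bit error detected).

s1: b1⊕b3⊕b5⊕b7⊕b9⊕b11⊕b13⊕b15 = 1⊕1⊕0⊕0⊕1⊕0⊕0⊕0 = 1
s2: b2⊕b3⊕b6⊕b7⊕b10⊕b11⊕b14⊕b15 = 0⊕1⊕1⊕0⊕0⊕0⊕1⊕0 = 1
s4: b4⊕b5⊕b6⊕b7⊕b12⊕b13⊕b14⊕b15 = 0⊕0⊕1⊕0⊕0⊕0⊕1⊕0 = 0
s8: b8⊕b9⊕b10⊕b11⊕b12⊕b13⊕b14⊕b15 = 1⊕1⊕0⊕0⊕0⊕0⊕1⊕0 = 1
Syndrome (s8...s1) = 1011 → position 11.
Overall parity (XOR of all 16 bits, including p0): 1⊕1⊕0⊕1⊕0⊕0⊕1⊕0⊕1⊕1⊕0⊕0⊕0⊕0⊕1⊕0 = 1
Overall=1, syndrome position=11 → single-bit error at position 11.

single 11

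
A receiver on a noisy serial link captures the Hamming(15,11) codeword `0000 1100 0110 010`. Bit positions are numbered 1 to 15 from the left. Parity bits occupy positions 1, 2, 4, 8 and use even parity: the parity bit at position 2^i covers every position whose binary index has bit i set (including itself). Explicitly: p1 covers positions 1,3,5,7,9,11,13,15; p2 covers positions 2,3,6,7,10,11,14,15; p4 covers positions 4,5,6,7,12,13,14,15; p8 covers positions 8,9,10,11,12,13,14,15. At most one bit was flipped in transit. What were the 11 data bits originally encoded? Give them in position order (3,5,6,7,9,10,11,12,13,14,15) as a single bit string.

01100111010

s1: b1⊕b3⊕b5⊕b7⊕b9⊕b11⊕b13⊕b15 = 0⊕0⊕1⊕0⊕0⊕1⊕0⊕0 = 0
s2: b2⊕b3⊕b6⊕b7⊕b10⊕b11⊕b14⊕b15 = 0⊕0⊕1⊕0⊕1⊕1⊕1⊕0 = 0
s4: b4⊕b5⊕b6⊕b7⊕b12⊕b13⊕b14⊕b15 = 0⊕1⊕1⊕0⊕0⊕0⊕1⊕0 = 1
s8: b8⊕b9⊕b10⊕b11⊕b12⊕b13⊕b14⊕b15 = 0⊕0⊕1⊕1⊕0⊕0⊕1⊕0 = 1
Syndrome (s8...s1) = 1100 → position 12.
Flip bit 12: corrected codeword = 000011000111010
Data bits at positions 3,5,6,7,9,10,11,12,13,14,15: 01100111010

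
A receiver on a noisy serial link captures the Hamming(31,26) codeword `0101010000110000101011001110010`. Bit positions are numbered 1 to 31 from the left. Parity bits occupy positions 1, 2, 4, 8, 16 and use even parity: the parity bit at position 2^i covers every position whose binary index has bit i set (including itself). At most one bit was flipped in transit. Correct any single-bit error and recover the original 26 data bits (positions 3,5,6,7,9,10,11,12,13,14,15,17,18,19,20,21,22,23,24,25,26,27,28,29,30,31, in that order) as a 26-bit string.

00100011000101011001110010

s1: b1⊕b3⊕b5⊕b7⊕b9⊕b11⊕b13⊕b15⊕b17⊕b19⊕b21⊕b23⊕b25⊕b27⊕b29⊕b31 = 0⊕0⊕0⊕0⊕0⊕1⊕0⊕0⊕1⊕1⊕1⊕0⊕1⊕1⊕0⊕0 = 0
s2: b2⊕b3⊕b6⊕b7⊕b10⊕b11⊕b14⊕b15⊕b18⊕b19⊕b22⊕b23⊕b26⊕b27⊕b30⊕b31 = 1⊕0⊕1⊕0⊕0⊕1⊕0⊕0⊕0⊕1⊕1⊕0⊕1⊕1⊕1⊕0 = 0
s4: b4⊕b5⊕b6⊕b7⊕b12⊕b13⊕b14⊕b15⊕b20⊕b21⊕b22⊕b23⊕b28⊕b29⊕b30⊕b31 = 1⊕0⊕1⊕0⊕1⊕0⊕0⊕0⊕0⊕1⊕1⊕0⊕0⊕0⊕1⊕0 = 0
s8: b8⊕b9⊕b10⊕b11⊕b12⊕b13⊕b14⊕b15⊕b24⊕b25⊕b26⊕b27⊕b28⊕b29⊕b30⊕b31 = 0⊕0⊕0⊕1⊕1⊕0⊕0⊕0⊕0⊕1⊕1⊕1⊕0⊕0⊕1⊕0 = 0
s16: b16⊕b17⊕b18⊕b19⊕b20⊕b21⊕b22⊕b23⊕b24⊕b25⊕b26⊕b27⊕b28⊕b29⊕b30⊕b31 = 0⊕1⊕0⊕1⊕0⊕1⊕1⊕0⊕0⊕1⊕1⊕1⊕0⊕0⊕1⊕0 = 0
Syndrome (s16...s1) = 00000 → position 0 (no error).
No correction needed.
Data bits at positions 3,5,6,7,9,10,11,12,13,14,15,17,18,19,20,21,22,23,24,25,26,27,28,29,30,31: 00100011000101011001110010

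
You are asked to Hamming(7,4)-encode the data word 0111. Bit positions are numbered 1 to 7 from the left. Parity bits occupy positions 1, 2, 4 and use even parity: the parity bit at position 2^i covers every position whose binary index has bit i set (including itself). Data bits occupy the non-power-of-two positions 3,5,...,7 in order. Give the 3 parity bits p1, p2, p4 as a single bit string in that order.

Place data bits at non-power-of-two positions: b3=0, b5=1, b6=1, b7=1.
p1 = XOR of data positions {3,5,7} = 0⊕1⊕1 = 0
p2 = XOR of data positions {3,6,7} = 0⊕1⊕1 = 0
p4 = XOR of data positions {5,6,7} = 1⊕1⊕1 = 1
Parity bits p1,p2,p4 = 001

001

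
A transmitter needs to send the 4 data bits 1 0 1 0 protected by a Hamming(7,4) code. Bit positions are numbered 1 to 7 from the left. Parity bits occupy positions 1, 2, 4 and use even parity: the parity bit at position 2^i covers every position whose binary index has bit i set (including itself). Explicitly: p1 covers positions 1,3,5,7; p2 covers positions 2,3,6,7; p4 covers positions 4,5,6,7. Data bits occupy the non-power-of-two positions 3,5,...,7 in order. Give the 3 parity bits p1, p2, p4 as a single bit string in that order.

101

Place data bits at non-power-of-two positions: b3=1, b5=0, b6=1, b7=0.
p1 = XOR of data positions {3,5,7} = 1⊕0⊕0 = 1
p2 = XOR of data positions {3,6,7} = 1⊕1⊕0 = 0
p4 = XOR of data positions {5,6,7} = 0⊕1⊕0 = 1
Parity bits p1,p2,p4 = 101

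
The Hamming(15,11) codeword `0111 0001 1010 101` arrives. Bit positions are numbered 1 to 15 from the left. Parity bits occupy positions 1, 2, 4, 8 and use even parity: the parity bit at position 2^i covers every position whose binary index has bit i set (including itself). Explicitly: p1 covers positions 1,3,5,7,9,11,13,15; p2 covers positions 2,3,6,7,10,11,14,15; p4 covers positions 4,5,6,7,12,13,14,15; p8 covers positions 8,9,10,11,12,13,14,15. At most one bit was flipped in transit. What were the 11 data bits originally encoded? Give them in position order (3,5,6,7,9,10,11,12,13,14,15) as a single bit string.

s1: b1⊕b3⊕b5⊕b7⊕b9⊕b11⊕b13⊕b15 = 0⊕1⊕0⊕0⊕1⊕1⊕1⊕1 = 1
s2: b2⊕b3⊕b6⊕b7⊕b10⊕b11⊕b14⊕b15 = 1⊕1⊕0⊕0⊕0⊕1⊕0⊕1 = 0
s4: b4⊕b5⊕b6⊕b7⊕b12⊕b13⊕b14⊕b15 = 1⊕0⊕0⊕0⊕0⊕1⊕0⊕1 = 1
s8: b8⊕b9⊕b10⊕b11⊕b12⊕b13⊕b14⊕b15 = 1⊕1⊕0⊕1⊕0⊕1⊕0⊕1 = 1
Syndrome (s8...s1) = 1101 → position 13.
Flip bit 13: corrected codeword = 011100011010001
Data bits at positions 3,5,6,7,9,10,11,12,13,14,15: 10001010001

10001010001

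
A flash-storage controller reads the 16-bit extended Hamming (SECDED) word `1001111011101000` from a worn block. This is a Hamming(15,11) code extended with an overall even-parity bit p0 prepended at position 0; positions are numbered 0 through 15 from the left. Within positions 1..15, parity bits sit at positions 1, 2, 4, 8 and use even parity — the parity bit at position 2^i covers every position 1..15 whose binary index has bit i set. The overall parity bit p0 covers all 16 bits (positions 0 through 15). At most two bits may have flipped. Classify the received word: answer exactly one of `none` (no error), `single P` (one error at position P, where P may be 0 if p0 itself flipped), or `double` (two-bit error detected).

s1: b1⊕b3⊕b5⊕b7⊕b9⊕b11⊕b13⊕b15 = 0⊕1⊕1⊕0⊕1⊕0⊕0⊕0 = 1
s2: b2⊕b3⊕b6⊕b7⊕b10⊕b11⊕b14⊕b15 = 0⊕1⊕1⊕0⊕1⊕0⊕0⊕0 = 1
s4: b4⊕b5⊕b6⊕b7⊕b12⊕b13⊕b14⊕b15 = 1⊕1⊕1⊕0⊕1⊕0⊕0⊕0 = 0
s8: b8⊕b9⊕b10⊕b11⊕b12⊕b13⊕b14⊕b15 = 1⊕1⊕1⊕0⊕1⊕0⊕0⊕0 = 0
Syndrome (s8...s1) = 0011 → position 3.
Overall parity (XOR of all 16 bits, including p0): 1⊕0⊕0⊕1⊕1⊕1⊕1⊕0⊕1⊕1⊕1⊕0⊕1⊕0⊕0⊕0 = 1
Overall=1, syndrome position=3 → single-bit error at position 3.

single 3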